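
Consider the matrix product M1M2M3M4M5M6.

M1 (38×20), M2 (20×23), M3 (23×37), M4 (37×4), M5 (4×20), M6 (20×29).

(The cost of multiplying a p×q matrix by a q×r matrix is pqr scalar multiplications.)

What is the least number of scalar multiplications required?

Adjacent pairs: M1M2 = 38·20·23 = 17480; M2M3 = 20·23·37 = 17020; M3M4 = 23·37·4 = 3404; M4M5 = 37·4·20 = 2960; M5M6 = 4·20·29 = 2320.
Length 3: M1..M3: k=1: 0+17020+38·20·37=45140; k=2: 17480+0+38·23·37=49818 → min 45140 | M2..M4: k=2: 0+3404+20·23·4=5244; k=3: 17020+0+20·37·4=19980 → min 5244 | M3..M5: k=3: 0+2960+23·37·20=19980; k=4: 3404+0+23·4·20=5244 → min 5244 | M4..M6: k=4: 0+2320+37·4·29=6612; k=5: 2960+0+37·20·29=24420 → min 6612.
Length 4: M1..M4: k=1: 0+5244+38·20·4=8284; k=2: 17480+3404+38·23·4=24380; k=3: 45140+0+38·37·4=50764 → min 8284 | M2..M5: k=2: 0+5244+20·23·20=14444; k=3: 17020+2960+20·37·20=34780; k=4: 5244+0+20·4·20=6844 → min 6844 | M3..M6: k=3: 0+6612+23·37·29=31291; k=4: 3404+2320+23·4·29=8392; k=5: 5244+0+23·20·29=18584 → min 8392.
Length 5: M1..M5: k=1: 0+6844+38·20·20=22044; k=2: 17480+5244+38·23·20=40204; k=3: 45140+2960+38·37·20=76220; k=4: 8284+0+38·4·20=11324 → min 11324 | M2..M6: k=2: 0+8392+20·23·29=21732; k=3: 17020+6612+20·37·29=45092; k=4: 5244+2320+20·4·29=9884; k=5: 6844+0+20·20·29=18444 → min 9884.
Length 6: M1..M6: k=1: 0+9884+38·20·29=31924; k=2: 17480+8392+38·23·29=51218; k=3: 45140+6612+38·37·29=92526; k=4: 8284+2320+38·4·29=15012; k=5: 11324+0+38·20·29=33364 → min 15012.
Optimal order: ((M1(M2(M3M4)))(M5M6)) with cost 15012.

15012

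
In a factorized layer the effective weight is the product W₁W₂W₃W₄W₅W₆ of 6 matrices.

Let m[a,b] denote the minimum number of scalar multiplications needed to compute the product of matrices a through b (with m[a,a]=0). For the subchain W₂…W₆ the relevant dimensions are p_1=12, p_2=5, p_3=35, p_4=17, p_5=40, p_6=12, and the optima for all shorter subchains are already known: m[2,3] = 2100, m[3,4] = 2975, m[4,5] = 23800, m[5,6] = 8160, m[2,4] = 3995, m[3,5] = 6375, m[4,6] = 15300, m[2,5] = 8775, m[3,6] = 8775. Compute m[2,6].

m[2,6] = min over k∈[2,5] of m[2,k]+m[k+1,6]+p_{1}·p_k·p_{6}.
k=2: 0 + 8775 + 12·5·12 = 9495; k=3: 2100 + 15300 + 12·35·12 = 22440; k=4: 3995 + 8160 + 12·17·12 = 14603; k=5: 8775 + 0 + 12·40·12 = 14535.
Minimum: 9495 at k=2.

9495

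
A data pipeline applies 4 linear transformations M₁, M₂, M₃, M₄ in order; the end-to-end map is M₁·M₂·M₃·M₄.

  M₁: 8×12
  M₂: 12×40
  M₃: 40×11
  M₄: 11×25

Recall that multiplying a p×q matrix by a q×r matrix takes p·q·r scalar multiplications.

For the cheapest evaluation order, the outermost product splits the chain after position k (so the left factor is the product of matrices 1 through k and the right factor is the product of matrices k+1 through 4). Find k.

Adjacent pairs: M₁M₂ = 8·12·40 = 3840; M₂M₃ = 12·40·11 = 5280; M₃M₄ = 40·11·25 = 11000.
Length 3: M₁..M₃: k=1: 0+5280+8·12·11=6336; k=2: 3840+0+8·40·11=7360 → min 6336 | M₂..M₄: k=2: 0+11000+12·40·25=23000; k=3: 5280+0+12·11·25=8580 → min 8580.
Top-level splits: k=1: (M₁..M₁)·(M₂..M₄) → 0+8580+8·12·25 = 10980; k=2: (M₁..M₂)·(M₃..M₄) → 3840+11000+8·40·25 = 22840; k=3: (M₁..M₃)·(M₄..M₄) → 6336+0+8·11·25 = 8536.
Best split is after M₃, i.e. k = 3.

3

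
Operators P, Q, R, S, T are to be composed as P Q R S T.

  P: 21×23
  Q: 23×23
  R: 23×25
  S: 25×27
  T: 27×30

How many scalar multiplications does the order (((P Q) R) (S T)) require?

(P Q): 21×23 by 23×23 → 21×23, cost 21·23·23 = 11109
((P Q) R): 21×23 by 23×25 → 21×25, cost 21·23·25 = 12075; cumulative 23184
(S T): 25×27 by 27×30 → 25×30, cost 25·27·30 = 20250
(((P Q) R) (S T)): 21×25 by 25×30 → 21×30, cost 21·25·30 = 15750; cumulative 59184
Total: 59184 scalar multiplications.

59184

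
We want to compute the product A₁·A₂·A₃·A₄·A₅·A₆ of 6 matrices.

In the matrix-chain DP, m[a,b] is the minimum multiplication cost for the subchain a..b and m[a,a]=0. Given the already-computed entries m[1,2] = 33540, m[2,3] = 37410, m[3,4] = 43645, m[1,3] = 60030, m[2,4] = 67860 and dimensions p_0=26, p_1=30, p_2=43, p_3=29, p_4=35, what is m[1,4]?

m[1,4] = min over k∈[1,3] of m[1,k]+m[k+1,4]+p_{0}·p_k·p_{4}.
k=1: 0 + 67860 + 26·30·35 = 95160; k=2: 33540 + 43645 + 26·43·35 = 116315; k=3: 60030 + 0 + 26·29·35 = 86420.
Minimum: 86420 at k=3.

86420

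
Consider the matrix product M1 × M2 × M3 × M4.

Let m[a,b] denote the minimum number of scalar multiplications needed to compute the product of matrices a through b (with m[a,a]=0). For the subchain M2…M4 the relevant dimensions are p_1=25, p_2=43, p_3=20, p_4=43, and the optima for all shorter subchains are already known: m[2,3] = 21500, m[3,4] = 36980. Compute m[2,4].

43000

m[2,4] = min over k∈[2,3] of m[2,k]+m[k+1,4]+p_{1}·p_k·p_{4}.
k=2: 0 + 36980 + 25·43·43 = 83205; k=3: 21500 + 0 + 25·20·43 = 43000.
Minimum: 43000 at k=3.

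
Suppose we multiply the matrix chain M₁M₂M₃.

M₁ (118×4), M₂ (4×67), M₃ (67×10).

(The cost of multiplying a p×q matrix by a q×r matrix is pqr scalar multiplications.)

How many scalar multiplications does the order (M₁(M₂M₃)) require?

(M₂M₃): 4×67 by 67×10 → 4×10, cost 4·67·10 = 2680
(M₁(M₂M₃)): 118×4 by 4×10 → 118×10, cost 118·4·10 = 4720; cumulative 7400
Total: 7400 scalar multiplications.

7400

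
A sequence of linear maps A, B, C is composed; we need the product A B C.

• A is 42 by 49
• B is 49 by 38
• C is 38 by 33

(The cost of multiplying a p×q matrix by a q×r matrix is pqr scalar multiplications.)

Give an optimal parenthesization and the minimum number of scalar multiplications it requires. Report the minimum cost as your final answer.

(A (B C)): cost 129360.
((A B) C): cost 130872.
Optimal: (A (B C)) with cost 129360.

129360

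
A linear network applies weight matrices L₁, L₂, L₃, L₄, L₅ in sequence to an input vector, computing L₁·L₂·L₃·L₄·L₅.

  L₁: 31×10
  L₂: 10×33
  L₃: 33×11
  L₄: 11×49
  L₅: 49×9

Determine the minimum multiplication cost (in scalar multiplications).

12261

Adjacent pairs: L₁L₂ = 31·10·33 = 10230; L₂L₃ = 10·33·11 = 3630; L₃L₄ = 33·11·49 = 17787; L₄L₅ = 11·49·9 = 4851.
Length 3: L₁..L₃: k=1: 0+3630+31·10·11=7040; k=2: 10230+0+31·33·11=21483 → min 7040 | L₂..L₄: k=2: 0+17787+10·33·49=33957; k=3: 3630+0+10·11·49=9020 → min 9020 | L₃..L₅: k=3: 0+4851+33·11·9=8118; k=4: 17787+0+33·49·9=32340 → min 8118.
Length 4: L₁..L₄: k=1: 0+9020+31·10·49=24210; k=2: 10230+17787+31·33·49=78144; k=3: 7040+0+31·11·49=23749 → min 23749 | L₂..L₅: k=2: 0+8118+10·33·9=11088; k=3: 3630+4851+10·11·9=9471; k=4: 9020+0+10·49·9=13430 → min 9471.
Length 5: L₁..L₅: k=1: 0+9471+31·10·9=12261; k=2: 10230+8118+31·33·9=27555; k=3: 7040+4851+31·11·9=14960; k=4: 23749+0+31·49·9=37420 → min 12261.
Optimal order: (L₁·((L₂·L₃)·(L₄·L₅))) with cost 12261.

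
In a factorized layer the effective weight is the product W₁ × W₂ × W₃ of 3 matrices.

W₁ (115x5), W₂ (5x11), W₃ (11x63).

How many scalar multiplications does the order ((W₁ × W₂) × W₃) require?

86020

(W₁ × W₂): 115×5 by 5×11 → 115×11, cost 115·5·11 = 6325
((W₁ × W₂) × W₃): 115×11 by 11×63 → 115×63, cost 115·11·63 = 79695; cumulative 86020
Total: 86020 scalar multiplications.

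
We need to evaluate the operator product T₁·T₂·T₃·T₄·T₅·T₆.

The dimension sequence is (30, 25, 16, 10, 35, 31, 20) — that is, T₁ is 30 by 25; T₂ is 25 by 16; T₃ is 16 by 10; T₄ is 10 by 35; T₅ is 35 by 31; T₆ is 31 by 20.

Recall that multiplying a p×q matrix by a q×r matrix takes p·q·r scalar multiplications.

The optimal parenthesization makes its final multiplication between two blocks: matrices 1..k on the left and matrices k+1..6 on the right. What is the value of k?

3

Adjacent pairs: T₁T₂ = 30·25·16 = 12000; T₂T₃ = 25·16·10 = 4000; T₃T₄ = 16·10·35 = 5600; T₄T₅ = 10·35·31 = 10850; T₅T₆ = 35·31·20 = 21700.
Length 3: T₁..T₃: k=1: 0+4000+30·25·10=11500; k=2: 12000+0+30·16·10=16800 → min 11500 | T₂..T₄: k=2: 0+5600+25·16·35=19600; k=3: 4000+0+25·10·35=12750 → min 12750 | T₃..T₅: k=3: 0+10850+16·10·31=15810; k=4: 5600+0+16·35·31=22960 → min 15810 | T₄..T₆: k=4: 0+21700+10·35·20=28700; k=5: 10850+0+10·31·20=17050 → min 17050.
Length 4: T₁..T₄: k=1: 0+12750+30·25·35=39000; k=2: 12000+5600+30·16·35=34400; k=3: 11500+0+30·10·35=22000 → min 22000 | T₂..T₅: k=2: 0+15810+25·16·31=28210; k=3: 4000+10850+25·10·31=22600; k=4: 12750+0+25·35·31=39875 → min 22600 | T₃..T₆: k=3: 0+17050+16·10·20=20250; k=4: 5600+21700+16·35·20=38500; k=5: 15810+0+16·31·20=25730 → min 20250.
Length 5: T₁..T₅: k=1: 0+22600+30·25·31=45850; k=2: 12000+15810+30·16·31=42690; k=3: 11500+10850+30·10·31=31650; k=4: 22000+0+30·35·31=54550 → min 31650 | T₂..T₆: k=2: 0+20250+25·16·20=28250; k=3: 4000+17050+25·10·20=26050; k=4: 12750+21700+25·35·20=51950; k=5: 22600+0+25·31·20=38100 → min 26050.
Top-level splits: k=1: (T₁..T₁)·(T₂..T₆) → 0+26050+30·25·20 = 41050; k=2: (T₁..T₂)·(T₃..T₆) → 12000+20250+30·16·20 = 41850; k=3: (T₁..T₃)·(T₄..T₆) → 11500+17050+30·10·20 = 34550; k=4: (T₁..T₄)·(T₅..T₆) → 22000+21700+30·35·20 = 64700; k=5: (T₁..T₅)·(T₆..T₆) → 31650+0+30·31·20 = 50250.
Best split is after T₃, i.e. k = 3.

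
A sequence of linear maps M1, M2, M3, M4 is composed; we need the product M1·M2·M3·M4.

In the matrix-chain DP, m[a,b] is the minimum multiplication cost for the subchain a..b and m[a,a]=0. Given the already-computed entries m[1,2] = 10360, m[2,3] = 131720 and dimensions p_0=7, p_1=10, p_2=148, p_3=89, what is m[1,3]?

m[1,3] = min over k∈[1,2] of m[1,k]+m[k+1,3]+p_{0}·p_k·p_{3}.
k=1: 0 + 131720 + 7·10·89 = 137950; k=2: 10360 + 0 + 7·148·89 = 102564.
Minimum: 102564 at k=2.

102564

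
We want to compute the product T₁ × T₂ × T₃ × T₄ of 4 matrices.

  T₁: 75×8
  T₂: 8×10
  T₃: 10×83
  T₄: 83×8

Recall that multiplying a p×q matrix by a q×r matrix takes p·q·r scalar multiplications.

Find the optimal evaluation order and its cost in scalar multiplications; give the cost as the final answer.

Adjacent pairs: T₁T₂ = 75·8·10 = 6000; T₂T₃ = 8·10·83 = 6640; T₃T₄ = 10·83·8 = 6640.
Length 3: T₁..T₃: k=1: 0+6640+75·8·83=56440; k=2: 6000+0+75·10·83=68250 → min 56440 | T₂..T₄: k=2: 0+6640+8·10·8=7280; k=3: 6640+0+8·83·8=11952 → min 7280.
Length 4: T₁..T₄: k=1: 0+7280+75·8·8=12080; k=2: 6000+6640+75·10·8=18640; k=3: 56440+0+75·83·8=106240 → min 12080.
Optimal parenthesization: (T₁ × (T₂ × (T₃ × T₄))) with cost 12080.

12080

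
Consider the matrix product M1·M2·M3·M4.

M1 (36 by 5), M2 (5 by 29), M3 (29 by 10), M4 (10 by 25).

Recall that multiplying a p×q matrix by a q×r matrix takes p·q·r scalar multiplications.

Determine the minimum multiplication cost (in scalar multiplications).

7200

Adjacent pairs: M1M2 = 36·5·29 = 5220; M2M3 = 5·29·10 = 1450; M3M4 = 29·10·25 = 7250.
Length 3: M1..M3: k=1: 0+1450+36·5·10=3250; k=2: 5220+0+36·29·10=15660 → min 3250 | M2..M4: k=2: 0+7250+5·29·25=10875; k=3: 1450+0+5·10·25=2700 → min 2700.
Length 4: M1..M4: k=1: 0+2700+36·5·25=7200; k=2: 5220+7250+36·29·25=38570; k=3: 3250+0+36·10·25=12250 → min 7200.
Optimal order: (M1·((M2·M3)·M4)) with cost 7200.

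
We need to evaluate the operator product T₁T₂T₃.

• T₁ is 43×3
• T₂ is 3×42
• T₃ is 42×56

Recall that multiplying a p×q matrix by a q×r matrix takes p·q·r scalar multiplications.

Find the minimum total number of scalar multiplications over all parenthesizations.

Order (T₁(T₂T₃)): (T₂T₃): 3×42 by 42×56 → 3×56, cost 3·42·56 = 7056; (T₁(T₂T₃)): 43×3 by 3×56 → 43×56, cost 43·3·56 = 7224; cumulative 14280. Total 14280.
Order ((T₁T₂)T₃): (T₁T₂): 43×3 by 3×42 → 43×42, cost 43·3·42 = 5418; ((T₁T₂)T₃): 43×42 by 42×56 → 43×56, cost 43·42·56 = 101136; cumulative 106554. Total 106554.
Minimum: 14280.

14280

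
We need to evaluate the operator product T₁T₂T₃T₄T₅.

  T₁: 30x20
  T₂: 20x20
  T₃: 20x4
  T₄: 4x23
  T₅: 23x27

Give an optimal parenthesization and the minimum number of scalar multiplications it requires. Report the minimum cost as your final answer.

9724

Adjacent pairs: T₁T₂ = 30·20·20 = 12000; T₂T₃ = 20·20·4 = 1600; T₃T₄ = 20·4·23 = 1840; T₄T₅ = 4·23·27 = 2484.
Length 3: T₁..T₃: k=1: 0+1600+30·20·4=4000; k=2: 12000+0+30·20·4=14400 → min 4000 | T₂..T₄: k=2: 0+1840+20·20·23=11040; k=3: 1600+0+20·4·23=3440 → min 3440 | T₃..T₅: k=3: 0+2484+20·4·27=4644; k=4: 1840+0+20·23·27=14260 → min 4644.
Length 4: T₁..T₄: k=1: 0+3440+30·20·23=17240; k=2: 12000+1840+30·20·23=27640; k=3: 4000+0+30·4·23=6760 → min 6760 | T₂..T₅: k=2: 0+4644+20·20·27=15444; k=3: 1600+2484+20·4·27=6244; k=4: 3440+0+20·23·27=15860 → min 6244.
Length 5: T₁..T₅: k=1: 0+6244+30·20·27=22444; k=2: 12000+4644+30·20·27=32844; k=3: 4000+2484+30·4·27=9724; k=4: 6760+0+30·23·27=25390 → min 9724.
Optimal parenthesization: ((T₁(T₂T₃))(T₄T₅)) with cost 9724.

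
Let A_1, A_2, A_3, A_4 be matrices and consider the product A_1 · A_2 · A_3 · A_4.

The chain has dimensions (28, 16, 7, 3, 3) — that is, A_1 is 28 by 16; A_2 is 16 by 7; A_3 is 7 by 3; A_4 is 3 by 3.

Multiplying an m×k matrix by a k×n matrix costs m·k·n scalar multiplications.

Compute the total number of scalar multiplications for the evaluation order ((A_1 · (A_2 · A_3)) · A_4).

(A_2 · A_3): 16×7 by 7×3 → 16×3, cost 16·7·3 = 336
(A_1 · (A_2 · A_3)): 28×16 by 16×3 → 28×3, cost 28·16·3 = 1344; cumulative 1680
((A_1 · (A_2 · A_3)) · A_4): 28×3 by 3×3 → 28×3, cost 28·3·3 = 252; cumulative 1932
Total: 1932 scalar multiplications.

1932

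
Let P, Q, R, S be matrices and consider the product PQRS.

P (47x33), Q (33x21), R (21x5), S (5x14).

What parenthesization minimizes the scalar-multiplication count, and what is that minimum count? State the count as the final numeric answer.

Adjacent pairs: PQ = 47·33·21 = 32571; QR = 33·21·5 = 3465; RS = 21·5·14 = 1470.
Length 3: P..R: k=1: 0+3465+47·33·5=11220; k=2: 32571+0+47·21·5=37506 → min 11220 | Q..S: k=2: 0+1470+33·21·14=11172; k=3: 3465+0+33·5·14=5775 → min 5775.
Length 4: P..S: k=1: 0+5775+47·33·14=27489; k=2: 32571+1470+47·21·14=47859; k=3: 11220+0+47·5·14=14510 → min 14510.
Optimal parenthesization: ((P(QR))S) with cost 14510.

14510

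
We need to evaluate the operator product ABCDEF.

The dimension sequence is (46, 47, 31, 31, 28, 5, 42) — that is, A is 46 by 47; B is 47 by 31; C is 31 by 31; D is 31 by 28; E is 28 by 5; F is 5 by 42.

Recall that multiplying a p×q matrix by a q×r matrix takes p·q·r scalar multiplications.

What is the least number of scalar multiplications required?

Adjacent pairs: AB = 46·47·31 = 67022; BC = 47·31·31 = 45167; CD = 31·31·28 = 26908; DE = 31·28·5 = 4340; EF = 28·5·42 = 5880.
Length 3: A..C: k=1: 0+45167+46·47·31=112189; k=2: 67022+0+46·31·31=111228 → min 111228 | B..D: k=2: 0+26908+47·31·28=67704; k=3: 45167+0+47·31·28=85963 → min 67704 | C..E: k=3: 0+4340+31·31·5=9145; k=4: 26908+0+31·28·5=31248 → min 9145 | D..F: k=4: 0+5880+31·28·42=42336; k=5: 4340+0+31·5·42=10850 → min 10850.
Length 4: A..D: k=1: 0+67704+46·47·28=128240; k=2: 67022+26908+46·31·28=133858; k=3: 111228+0+46·31·28=151156 → min 128240 | B..E: k=2: 0+9145+47·31·5=16430; k=3: 45167+4340+47·31·5=56792; k=4: 67704+0+47·28·5=74284 → min 16430 | C..F: k=3: 0+10850+31·31·42=51212; k=4: 26908+5880+31·28·42=69244; k=5: 9145+0+31·5·42=15655 → min 15655.
Length 5: A..E: k=1: 0+16430+46·47·5=27240; k=2: 67022+9145+46·31·5=83297; k=3: 111228+4340+46·31·5=122698; k=4: 128240+0+46·28·5=134680 → min 27240 | B..F: k=2: 0+15655+47·31·42=76849; k=3: 45167+10850+47·31·42=117211; k=4: 67704+5880+47·28·42=128856; k=5: 16430+0+47·5·42=26300 → min 26300.
Length 6: A..F: k=1: 0+26300+46·47·42=117104; k=2: 67022+15655+46·31·42=142569; k=3: 111228+10850+46·31·42=181970; k=4: 128240+5880+46·28·42=188216; k=5: 27240+0+46·5·42=36900 → min 36900.
Optimal order: ((A(B(C(DE))))F) with cost 36900.

36900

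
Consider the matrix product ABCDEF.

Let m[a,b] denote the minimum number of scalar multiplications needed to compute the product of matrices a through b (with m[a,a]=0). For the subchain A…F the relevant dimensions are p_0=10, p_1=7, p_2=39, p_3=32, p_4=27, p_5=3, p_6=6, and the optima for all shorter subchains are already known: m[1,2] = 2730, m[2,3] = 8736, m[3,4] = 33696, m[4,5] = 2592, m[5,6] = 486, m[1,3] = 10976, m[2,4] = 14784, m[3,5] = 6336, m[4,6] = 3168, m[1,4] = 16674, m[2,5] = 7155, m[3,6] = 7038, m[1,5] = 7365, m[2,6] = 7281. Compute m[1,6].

m[1,6] = min over k∈[1,5] of m[1,k]+m[k+1,6]+p_{0}·p_k·p_{6}.
k=1: 0 + 7281 + 10·7·6 = 7701; k=2: 2730 + 7038 + 10·39·6 = 12108; k=3: 10976 + 3168 + 10·32·6 = 16064; k=4: 16674 + 486 + 10·27·6 = 18780; k=5: 7365 + 0 + 10·3·6 = 7545.
Minimum: 7545 at k=5.

7545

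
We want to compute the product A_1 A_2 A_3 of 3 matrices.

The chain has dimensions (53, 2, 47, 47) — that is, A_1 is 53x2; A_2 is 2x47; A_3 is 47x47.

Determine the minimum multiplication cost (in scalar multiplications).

9400

Order (A_1 (A_2 A_3)): (A_2 A_3): 2×47 by 47×47 → 2×47, cost 2·47·47 = 4418; (A_1 (A_2 A_3)): 53×2 by 2×47 → 53×47, cost 53·2·47 = 4982; cumulative 9400. Total 9400.
Order ((A_1 A_2) A_3): (A_1 A_2): 53×2 by 2×47 → 53×47, cost 53·2·47 = 4982; ((A_1 A_2) A_3): 53×47 by 47×47 → 53×47, cost 53·47·47 = 117077; cumulative 122059. Total 122059.
Minimum: 9400.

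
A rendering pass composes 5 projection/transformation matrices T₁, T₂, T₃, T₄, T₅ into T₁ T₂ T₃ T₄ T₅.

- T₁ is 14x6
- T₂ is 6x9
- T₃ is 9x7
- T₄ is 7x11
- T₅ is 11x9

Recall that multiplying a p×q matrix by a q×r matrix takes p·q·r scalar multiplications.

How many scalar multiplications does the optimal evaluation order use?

2190

Adjacent pairs: T₁T₂ = 14·6·9 = 756; T₂T₃ = 6·9·7 = 378; T₃T₄ = 9·7·11 = 693; T₄T₅ = 7·11·9 = 693.
Length 3: T₁..T₃: k=1: 0+378+14·6·7=966; k=2: 756+0+14·9·7=1638 → min 966 | T₂..T₄: k=2: 0+693+6·9·11=1287; k=3: 378+0+6·7·11=840 → min 840 | T₃..T₅: k=3: 0+693+9·7·9=1260; k=4: 693+0+9·11·9=1584 → min 1260.
Length 4: T₁..T₄: k=1: 0+840+14·6·11=1764; k=2: 756+693+14·9·11=2835; k=3: 966+0+14·7·11=2044 → min 1764 | T₂..T₅: k=2: 0+1260+6·9·9=1746; k=3: 378+693+6·7·9=1449; k=4: 840+0+6·11·9=1434 → min 1434.
Length 5: T₁..T₅: k=1: 0+1434+14·6·9=2190; k=2: 756+1260+14·9·9=3150; k=3: 966+693+14·7·9=2541; k=4: 1764+0+14·11·9=3150 → min 2190.
Optimal order: (T₁ (((T₂ T₃) T₄) T₅)) with cost 2190.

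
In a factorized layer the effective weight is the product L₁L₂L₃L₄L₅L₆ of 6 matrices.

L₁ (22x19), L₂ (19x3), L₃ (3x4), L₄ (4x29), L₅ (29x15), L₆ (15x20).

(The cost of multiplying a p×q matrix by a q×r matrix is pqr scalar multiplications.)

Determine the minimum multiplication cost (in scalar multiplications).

Adjacent pairs: L₁L₂ = 22·19·3 = 1254; L₂L₃ = 19·3·4 = 228; L₃L₄ = 3·4·29 = 348; L₄L₅ = 4·29·15 = 1740; L₅L₆ = 29·15·20 = 8700.
Length 3: L₁..L₃: k=1: 0+228+22·19·4=1900; k=2: 1254+0+22·3·4=1518 → min 1518 | L₂..L₄: k=2: 0+348+19·3·29=2001; k=3: 228+0+19·4·29=2432 → min 2001 | L₃..L₅: k=3: 0+1740+3·4·15=1920; k=4: 348+0+3·29·15=1653 → min 1653 | L₄..L₆: k=4: 0+8700+4·29·20=11020; k=5: 1740+0+4·15·20=2940 → min 2940.
Length 4: L₁..L₄: k=1: 0+2001+22·19·29=14123; k=2: 1254+348+22·3·29=3516; k=3: 1518+0+22·4·29=4070 → min 3516 | L₂..L₅: k=2: 0+1653+19·3·15=2508; k=3: 228+1740+19·4·15=3108; k=4: 2001+0+19·29·15=10266 → min 2508 | L₃..L₆: k=3: 0+2940+3·4·20=3180; k=4: 348+8700+3·29·20=10788; k=5: 1653+0+3·15·20=2553 → min 2553.
Length 5: L₁..L₅: k=1: 0+2508+22·19·15=8778; k=2: 1254+1653+22·3·15=3897; k=3: 1518+1740+22·4·15=4578; k=4: 3516+0+22·29·15=13086 → min 3897 | L₂..L₆: k=2: 0+2553+19·3·20=3693; k=3: 228+2940+19·4·20=4688; k=4: 2001+8700+19·29·20=21721; k=5: 2508+0+19·15·20=8208 → min 3693.
Length 6: L₁..L₆: k=1: 0+3693+22·19·20=12053; k=2: 1254+2553+22·3·20=5127; k=3: 1518+2940+22·4·20=6218; k=4: 3516+8700+22·29·20=24976; k=5: 3897+0+22·15·20=10497 → min 5127.
Optimal order: ((L₁L₂)(((L₃L₄)L₅)L₆)) with cost 5127.

5127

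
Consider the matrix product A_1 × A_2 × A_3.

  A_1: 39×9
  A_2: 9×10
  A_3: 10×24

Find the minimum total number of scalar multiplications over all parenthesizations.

10584

Order (A_1 × (A_2 × A_3)): (A_2 × A_3): 9×10 by 10×24 → 9×24, cost 9·10·24 = 2160; (A_1 × (A_2 × A_3)): 39×9 by 9×24 → 39×24, cost 39·9·24 = 8424; cumulative 10584. Total 10584.
Order ((A_1 × A_2) × A_3): (A_1 × A_2): 39×9 by 9×10 → 39×10, cost 39·9·10 = 3510; ((A_1 × A_2) × A_3): 39×10 by 10×24 → 39×24, cost 39·10·24 = 9360; cumulative 12870. Total 12870.
Minimum: 10584.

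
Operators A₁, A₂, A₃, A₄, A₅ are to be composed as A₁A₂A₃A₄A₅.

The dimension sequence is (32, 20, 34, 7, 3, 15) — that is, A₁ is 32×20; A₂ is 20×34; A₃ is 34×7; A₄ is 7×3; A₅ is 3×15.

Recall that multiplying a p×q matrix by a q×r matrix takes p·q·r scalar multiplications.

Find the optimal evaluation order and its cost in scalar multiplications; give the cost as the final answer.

Adjacent pairs: A₁A₂ = 32·20·34 = 21760; A₂A₃ = 20·34·7 = 4760; A₃A₄ = 34·7·3 = 714; A₄A₅ = 7·3·15 = 315.
Length 3: A₁..A₃: k=1: 0+4760+32·20·7=9240; k=2: 21760+0+32·34·7=29376 → min 9240 | A₂..A₄: k=2: 0+714+20·34·3=2754; k=3: 4760+0+20·7·3=5180 → min 2754 | A₃..A₅: k=3: 0+315+34·7·15=3885; k=4: 714+0+34·3·15=2244 → min 2244.
Length 4: A₁..A₄: k=1: 0+2754+32·20·3=4674; k=2: 21760+714+32·34·3=25738; k=3: 9240+0+32·7·3=9912 → min 4674 | A₂..A₅: k=2: 0+2244+20·34·15=12444; k=3: 4760+315+20·7·15=7175; k=4: 2754+0+20·3·15=3654 → min 3654.
Length 5: A₁..A₅: k=1: 0+3654+32·20·15=13254; k=2: 21760+2244+32·34·15=40324; k=3: 9240+315+32·7·15=12915; k=4: 4674+0+32·3·15=6114 → min 6114.
Optimal parenthesization: ((A₁(A₂(A₃A₄)))A₅) with cost 6114.

6114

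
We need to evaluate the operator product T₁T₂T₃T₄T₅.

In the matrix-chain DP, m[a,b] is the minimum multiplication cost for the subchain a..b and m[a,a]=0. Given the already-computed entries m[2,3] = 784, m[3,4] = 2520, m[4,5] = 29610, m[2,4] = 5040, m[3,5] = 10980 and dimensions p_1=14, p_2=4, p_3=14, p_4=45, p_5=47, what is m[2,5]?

13612

m[2,5] = min over k∈[2,4] of m[2,k]+m[k+1,5]+p_{1}·p_k·p_{5}.
k=2: 0 + 10980 + 14·4·47 = 13612; k=3: 784 + 29610 + 14·14·47 = 39606; k=4: 5040 + 0 + 14·45·47 = 34650.
Minimum: 13612 at k=2.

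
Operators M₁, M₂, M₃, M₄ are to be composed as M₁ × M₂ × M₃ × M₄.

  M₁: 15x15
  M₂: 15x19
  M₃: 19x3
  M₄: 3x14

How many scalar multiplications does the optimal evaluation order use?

2160

Adjacent pairs: M₁M₂ = 15·15·19 = 4275; M₂M₃ = 15·19·3 = 855; M₃M₄ = 19·3·14 = 798.
Length 3: M₁..M₃: k=1: 0+855+15·15·3=1530; k=2: 4275+0+15·19·3=5130 → min 1530 | M₂..M₄: k=2: 0+798+15·19·14=4788; k=3: 855+0+15·3·14=1485 → min 1485.
Length 4: M₁..M₄: k=1: 0+1485+15·15·14=4635; k=2: 4275+798+15·19·14=9063; k=3: 1530+0+15·3·14=2160 → min 2160.
Optimal order: ((M₁ × (M₂ × M₃)) × M₄) with cost 2160.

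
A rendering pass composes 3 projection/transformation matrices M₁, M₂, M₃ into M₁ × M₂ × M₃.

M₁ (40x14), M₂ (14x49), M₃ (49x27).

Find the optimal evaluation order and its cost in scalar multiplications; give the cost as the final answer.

33642

(M₁ × (M₂ × M₃)): cost 33642.
((M₁ × M₂) × M₃): cost 80360.
Optimal: (M₁ × (M₂ × M₃)) with cost 33642.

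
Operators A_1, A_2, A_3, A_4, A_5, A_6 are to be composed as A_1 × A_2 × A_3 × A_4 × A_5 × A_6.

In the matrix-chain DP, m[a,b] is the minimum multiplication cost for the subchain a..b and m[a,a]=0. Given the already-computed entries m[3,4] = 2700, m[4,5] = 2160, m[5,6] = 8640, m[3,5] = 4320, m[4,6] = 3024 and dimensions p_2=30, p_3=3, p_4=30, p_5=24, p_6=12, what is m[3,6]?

4104

m[3,6] = min over k∈[3,5] of m[3,k]+m[k+1,6]+p_{2}·p_k·p_{6}.
k=3: 0 + 3024 + 30·3·12 = 4104; k=4: 2700 + 8640 + 30·30·12 = 22140; k=5: 4320 + 0 + 30·24·12 = 12960.
Minimum: 4104 at k=3.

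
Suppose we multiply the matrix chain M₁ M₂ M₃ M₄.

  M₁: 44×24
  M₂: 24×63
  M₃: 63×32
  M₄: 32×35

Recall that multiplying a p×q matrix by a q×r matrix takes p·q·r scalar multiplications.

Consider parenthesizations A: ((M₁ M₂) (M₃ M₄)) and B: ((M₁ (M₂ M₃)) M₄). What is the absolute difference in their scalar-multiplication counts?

Order A = ((M₁ M₂) (M₃ M₄)): (M₁ M₂): 44×24 by 24×63 → 44×63, cost 44·24·63 = 66528; (M₃ M₄): 63×32 by 32×35 → 63×35, cost 63·32·35 = 70560; ((M₁ M₂) (M₃ M₄)): 44×63 by 63×35 → 44×35, cost 44·63·35 = 97020; cumulative 234108. Total 234108.
Order B = ((M₁ (M₂ M₃)) M₄): (M₂ M₃): 24×63 by 63×32 → 24×32, cost 24·63·32 = 48384; (M₁ (M₂ M₃)): 44×24 by 24×32 → 44×32, cost 44·24·32 = 33792; cumulative 82176; ((M₁ (M₂ M₃)) M₄): 44×32 by 32×35 → 44×35, cost 44·32·35 = 49280; cumulative 131456. Total 131456.
Difference: |234108 − 131456| = 102652.

102652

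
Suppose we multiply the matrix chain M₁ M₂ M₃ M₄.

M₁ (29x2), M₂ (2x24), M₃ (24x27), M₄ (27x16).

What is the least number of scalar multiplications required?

3088

Adjacent pairs: M₁M₂ = 29·2·24 = 1392; M₂M₃ = 2·24·27 = 1296; M₃M₄ = 24·27·16 = 10368.
Length 3: M₁..M₃: k=1: 0+1296+29·2·27=2862; k=2: 1392+0+29·24·27=20184 → min 2862 | M₂..M₄: k=2: 0+10368+2·24·16=11136; k=3: 1296+0+2·27·16=2160 → min 2160.
Length 4: M₁..M₄: k=1: 0+2160+29·2·16=3088; k=2: 1392+10368+29·24·16=22896; k=3: 2862+0+29·27·16=15390 → min 3088.
Optimal order: (M₁ ((M₂ M₃) M₄)) with cost 3088.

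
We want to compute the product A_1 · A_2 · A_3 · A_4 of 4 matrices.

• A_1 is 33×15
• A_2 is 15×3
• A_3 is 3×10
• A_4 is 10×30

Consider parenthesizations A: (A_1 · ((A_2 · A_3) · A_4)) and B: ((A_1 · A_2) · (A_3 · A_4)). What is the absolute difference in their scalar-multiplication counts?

14445

Order A = (A_1 · ((A_2 · A_3) · A_4)): (A_2 · A_3): 15×3 by 3×10 → 15×10, cost 15·3·10 = 450; ((A_2 · A_3) · A_4): 15×10 by 10×30 → 15×30, cost 15·10·30 = 4500; cumulative 4950; (A_1 · ((A_2 · A_3) · A_4)): 33×15 by 15×30 → 33×30, cost 33·15·30 = 14850; cumulative 19800. Total 19800.
Order B = ((A_1 · A_2) · (A_3 · A_4)): (A_1 · A_2): 33×15 by 15×3 → 33×3, cost 33·15·3 = 1485; (A_3 · A_4): 3×10 by 10×30 → 3×30, cost 3·10·30 = 900; ((A_1 · A_2) · (A_3 · A_4)): 33×3 by 3×30 → 33×30, cost 33·3·30 = 2970; cumulative 5355. Total 5355.
Difference: |19800 − 5355| = 14445.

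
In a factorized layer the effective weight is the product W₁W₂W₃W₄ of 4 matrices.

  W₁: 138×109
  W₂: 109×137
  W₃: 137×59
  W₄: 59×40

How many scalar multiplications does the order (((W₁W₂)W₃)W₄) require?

3501888

(W₁W₂): 138×109 by 109×137 → 138×137, cost 138·109·137 = 2060754
((W₁W₂)W₃): 138×137 by 137×59 → 138×59, cost 138·137·59 = 1115454; cumulative 3176208
(((W₁W₂)W₃)W₄): 138×59 by 59×40 → 138×40, cost 138·59·40 = 325680; cumulative 3501888
Total: 3501888 scalar multiplications.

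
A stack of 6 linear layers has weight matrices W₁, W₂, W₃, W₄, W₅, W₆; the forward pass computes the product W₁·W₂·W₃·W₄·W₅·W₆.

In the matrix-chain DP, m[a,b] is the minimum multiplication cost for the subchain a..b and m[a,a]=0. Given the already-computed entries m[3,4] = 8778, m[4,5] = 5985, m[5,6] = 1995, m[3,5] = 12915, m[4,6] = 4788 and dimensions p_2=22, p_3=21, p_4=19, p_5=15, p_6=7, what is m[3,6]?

8022

m[3,6] = min over k∈[3,5] of m[3,k]+m[k+1,6]+p_{2}·p_k·p_{6}.
k=3: 0 + 4788 + 22·21·7 = 8022; k=4: 8778 + 1995 + 22·19·7 = 13699; k=5: 12915 + 0 + 22·15·7 = 15225.
Minimum: 8022 at k=3.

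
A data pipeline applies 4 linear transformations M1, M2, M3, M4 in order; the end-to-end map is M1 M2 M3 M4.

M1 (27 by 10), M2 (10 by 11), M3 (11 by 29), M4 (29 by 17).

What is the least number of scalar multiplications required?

11883

Adjacent pairs: M1M2 = 27·10·11 = 2970; M2M3 = 10·11·29 = 3190; M3M4 = 11·29·17 = 5423.
Length 3: M1..M3: k=1: 0+3190+27·10·29=11020; k=2: 2970+0+27·11·29=11583 → min 11020 | M2..M4: k=2: 0+5423+10·11·17=7293; k=3: 3190+0+10·29·17=8120 → min 7293.
Length 4: M1..M4: k=1: 0+7293+27·10·17=11883; k=2: 2970+5423+27·11·17=13442; k=3: 11020+0+27·29·17=24331 → min 11883.
Optimal order: (M1 (M2 (M3 M4))) with cost 11883.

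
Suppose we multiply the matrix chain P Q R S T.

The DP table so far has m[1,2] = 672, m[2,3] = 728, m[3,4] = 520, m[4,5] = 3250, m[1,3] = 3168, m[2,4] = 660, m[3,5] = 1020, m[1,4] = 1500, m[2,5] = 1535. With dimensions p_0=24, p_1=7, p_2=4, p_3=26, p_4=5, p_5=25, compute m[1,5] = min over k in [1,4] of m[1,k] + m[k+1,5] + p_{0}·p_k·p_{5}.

4092

m[1,5] = min over k∈[1,4] of m[1,k]+m[k+1,5]+p_{0}·p_k·p_{5}.
k=1: 0 + 1535 + 24·7·25 = 5735; k=2: 672 + 1020 + 24·4·25 = 4092; k=3: 3168 + 3250 + 24·26·25 = 22018; k=4: 1500 + 0 + 24·5·25 = 4500.
Minimum: 4092 at k=2.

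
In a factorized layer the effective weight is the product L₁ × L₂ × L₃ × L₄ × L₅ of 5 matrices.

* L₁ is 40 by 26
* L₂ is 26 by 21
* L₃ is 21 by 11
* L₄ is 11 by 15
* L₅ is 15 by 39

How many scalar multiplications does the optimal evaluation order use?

Adjacent pairs: L₁L₂ = 40·26·21 = 21840; L₂L₃ = 26·21·11 = 6006; L₃L₄ = 21·11·15 = 3465; L₄L₅ = 11·15·39 = 6435.
Length 3: L₁..L₃: k=1: 0+6006+40·26·11=17446; k=2: 21840+0+40·21·11=31080 → min 17446 | L₂..L₄: k=2: 0+3465+26·21·15=11655; k=3: 6006+0+26·11·15=10296 → min 10296 | L₃..L₅: k=3: 0+6435+21·11·39=15444; k=4: 3465+0+21·15·39=15750 → min 15444.
Length 4: L₁..L₄: k=1: 0+10296+40·26·15=25896; k=2: 21840+3465+40·21·15=37905; k=3: 17446+0+40·11·15=24046 → min 24046 | L₂..L₅: k=2: 0+15444+26·21·39=36738; k=3: 6006+6435+26·11·39=23595; k=4: 10296+0+26·15·39=25506 → min 23595.
Length 5: L₁..L₅: k=1: 0+23595+40·26·39=64155; k=2: 21840+15444+40·21·39=70044; k=3: 17446+6435+40·11·39=41041; k=4: 24046+0+40·15·39=47446 → min 41041.
Optimal order: ((L₁ × (L₂ × L₃)) × (L₄ × L₅)) with cost 41041.

41041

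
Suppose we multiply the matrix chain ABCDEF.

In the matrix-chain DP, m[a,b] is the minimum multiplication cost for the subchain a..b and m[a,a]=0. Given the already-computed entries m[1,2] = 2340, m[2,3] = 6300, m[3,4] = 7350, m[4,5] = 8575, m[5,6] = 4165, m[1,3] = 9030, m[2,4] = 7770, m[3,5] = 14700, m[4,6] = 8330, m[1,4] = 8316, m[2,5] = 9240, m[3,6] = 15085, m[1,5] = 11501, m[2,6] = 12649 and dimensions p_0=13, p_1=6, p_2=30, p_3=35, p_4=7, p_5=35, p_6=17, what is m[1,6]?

m[1,6] = min over k∈[1,5] of m[1,k]+m[k+1,6]+p_{0}·p_k·p_{6}.
k=1: 0 + 12649 + 13·6·17 = 13975; k=2: 2340 + 15085 + 13·30·17 = 24055; k=3: 9030 + 8330 + 13·35·17 = 25095; k=4: 8316 + 4165 + 13·7·17 = 14028; k=5: 11501 + 0 + 13·35·17 = 19236.
Minimum: 13975 at k=1.

13975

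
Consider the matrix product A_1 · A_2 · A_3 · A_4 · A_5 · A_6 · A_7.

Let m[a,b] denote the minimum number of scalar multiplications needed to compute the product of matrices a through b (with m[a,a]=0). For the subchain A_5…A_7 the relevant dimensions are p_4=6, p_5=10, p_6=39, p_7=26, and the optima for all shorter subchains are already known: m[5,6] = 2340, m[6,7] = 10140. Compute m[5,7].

8424

m[5,7] = min over k∈[5,6] of m[5,k]+m[k+1,7]+p_{4}·p_k·p_{7}.
k=5: 0 + 10140 + 6·10·26 = 11700; k=6: 2340 + 0 + 6·39·26 = 8424.
Minimum: 8424 at k=6.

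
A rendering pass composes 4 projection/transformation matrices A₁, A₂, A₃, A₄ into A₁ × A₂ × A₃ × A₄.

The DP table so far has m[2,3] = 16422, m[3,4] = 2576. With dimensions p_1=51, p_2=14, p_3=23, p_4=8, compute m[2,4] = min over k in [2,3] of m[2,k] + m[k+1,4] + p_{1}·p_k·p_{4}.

8288

m[2,4] = min over k∈[2,3] of m[2,k]+m[k+1,4]+p_{1}·p_k·p_{4}.
k=2: 0 + 2576 + 51·14·8 = 8288; k=3: 16422 + 0 + 51·23·8 = 25806.
Minimum: 8288 at k=2.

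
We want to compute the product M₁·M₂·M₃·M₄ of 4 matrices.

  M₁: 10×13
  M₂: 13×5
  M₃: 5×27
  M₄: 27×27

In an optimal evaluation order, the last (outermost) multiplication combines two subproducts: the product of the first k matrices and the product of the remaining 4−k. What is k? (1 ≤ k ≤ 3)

Adjacent pairs: M₁M₂ = 10·13·5 = 650; M₂M₃ = 13·5·27 = 1755; M₃M₄ = 5·27·27 = 3645.
Length 3: M₁..M₃: k=1: 0+1755+10·13·27=5265; k=2: 650+0+10·5·27=2000 → min 2000 | M₂..M₄: k=2: 0+3645+13·5·27=5400; k=3: 1755+0+13·27·27=11232 → min 5400.
Top-level splits: k=1: (M₁..M₁)·(M₂..M₄) → 0+5400+10·13·27 = 8910; k=2: (M₁..M₂)·(M₃..M₄) → 650+3645+10·5·27 = 5645; k=3: (M₁..M₃)·(M₄..M₄) → 2000+0+10·27·27 = 9290.
Best split is after M₂, i.e. k = 2.

2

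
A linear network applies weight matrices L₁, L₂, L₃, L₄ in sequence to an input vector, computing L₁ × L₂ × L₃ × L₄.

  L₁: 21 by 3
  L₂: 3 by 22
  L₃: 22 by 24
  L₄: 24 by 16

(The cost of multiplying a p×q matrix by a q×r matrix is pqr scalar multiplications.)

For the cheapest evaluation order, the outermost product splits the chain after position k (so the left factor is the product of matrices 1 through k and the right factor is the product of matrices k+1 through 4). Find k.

1

Adjacent pairs: L₁L₂ = 21·3·22 = 1386; L₂L₃ = 3·22·24 = 1584; L₃L₄ = 22·24·16 = 8448.
Length 3: L₁..L₃: k=1: 0+1584+21·3·24=3096; k=2: 1386+0+21·22·24=12474 → min 3096 | L₂..L₄: k=2: 0+8448+3·22·16=9504; k=3: 1584+0+3·24·16=2736 → min 2736.
Top-level splits: k=1: (L₁..L₁)·(L₂..L₄) → 0+2736+21·3·16 = 3744; k=2: (L₁..L₂)·(L₃..L₄) → 1386+8448+21·22·16 = 17226; k=3: (L₁..L₃)·(L₄..L₄) → 3096+0+21·24·16 = 11160.
Best split is after L₁, i.e. k = 1.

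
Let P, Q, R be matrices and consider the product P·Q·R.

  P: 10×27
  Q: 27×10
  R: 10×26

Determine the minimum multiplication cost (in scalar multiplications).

Order (P·(Q·R)): (Q·R): 27×10 by 10×26 → 27×26, cost 27·10·26 = 7020; (P·(Q·R)): 10×27 by 27×26 → 10×26, cost 10·27·26 = 7020; cumulative 14040. Total 14040.
Order ((P·Q)·R): (P·Q): 10×27 by 27×10 → 10×10, cost 10·27·10 = 2700; ((P·Q)·R): 10×10 by 10×26 → 10×26, cost 10·10·26 = 2600; cumulative 5300. Total 5300.
Minimum: 5300.

5300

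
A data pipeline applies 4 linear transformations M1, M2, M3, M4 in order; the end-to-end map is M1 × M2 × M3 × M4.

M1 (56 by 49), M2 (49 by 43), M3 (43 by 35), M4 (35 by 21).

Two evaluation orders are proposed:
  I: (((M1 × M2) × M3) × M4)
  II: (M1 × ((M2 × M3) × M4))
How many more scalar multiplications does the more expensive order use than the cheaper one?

76048

Order I = (((M1 × M2) × M3) × M4): (M1 × M2): 56×49 by 49×43 → 56×43, cost 56·49·43 = 117992; ((M1 × M2) × M3): 56×43 by 43×35 → 56×35, cost 56·43·35 = 84280; cumulative 202272; (((M1 × M2) × M3) × M4): 56×35 by 35×21 → 56×21, cost 56·35·21 = 41160; cumulative 243432. Total 243432.
Order II = (M1 × ((M2 × M3) × M4)): (M2 × M3): 49×43 by 43×35 → 49×35, cost 49·43·35 = 73745; ((M2 × M3) × M4): 49×35 by 35×21 → 49×21, cost 49·35·21 = 36015; cumulative 109760; (M1 × ((M2 × M3) × M4)): 56×49 by 49×21 → 56×21, cost 56·49·21 = 57624; cumulative 167384. Total 167384.
Difference: |243432 − 167384| = 76048.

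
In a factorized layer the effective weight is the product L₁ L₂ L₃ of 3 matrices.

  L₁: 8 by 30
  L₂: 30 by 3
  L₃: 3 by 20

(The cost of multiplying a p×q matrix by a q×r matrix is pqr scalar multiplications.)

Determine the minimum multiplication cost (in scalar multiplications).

Order (L₁ (L₂ L₃)): (L₂ L₃): 30×3 by 3×20 → 30×20, cost 30·3·20 = 1800; (L₁ (L₂ L₃)): 8×30 by 30×20 → 8×20, cost 8·30·20 = 4800; cumulative 6600. Total 6600.
Order ((L₁ L₂) L₃): (L₁ L₂): 8×30 by 30×3 → 8×3, cost 8·30·3 = 720; ((L₁ L₂) L₃): 8×3 by 3×20 → 8×20, cost 8·3·20 = 480; cumulative 1200. Total 1200.
Minimum: 1200.

1200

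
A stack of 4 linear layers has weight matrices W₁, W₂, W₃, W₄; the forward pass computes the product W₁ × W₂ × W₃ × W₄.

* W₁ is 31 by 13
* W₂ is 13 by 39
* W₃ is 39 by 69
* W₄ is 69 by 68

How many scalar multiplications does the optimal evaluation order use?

123383

Adjacent pairs: W₁W₂ = 31·13·39 = 15717; W₂W₃ = 13·39·69 = 34983; W₃W₄ = 39·69·68 = 182988.
Length 3: W₁..W₃: k=1: 0+34983+31·13·69=62790; k=2: 15717+0+31·39·69=99138 → min 62790 | W₂..W₄: k=2: 0+182988+13·39·68=217464; k=3: 34983+0+13·69·68=95979 → min 95979.
Length 4: W₁..W₄: k=1: 0+95979+31·13·68=123383; k=2: 15717+182988+31·39·68=280917; k=3: 62790+0+31·69·68=208242 → min 123383.
Optimal order: (W₁ × ((W₂ × W₃) × W₄)) with cost 123383.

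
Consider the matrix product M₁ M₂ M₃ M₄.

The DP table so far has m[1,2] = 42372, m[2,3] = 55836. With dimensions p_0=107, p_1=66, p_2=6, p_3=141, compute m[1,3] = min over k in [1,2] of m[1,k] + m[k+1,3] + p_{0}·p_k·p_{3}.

132894

m[1,3] = min over k∈[1,2] of m[1,k]+m[k+1,3]+p_{0}·p_k·p_{3}.
k=1: 0 + 55836 + 107·66·141 = 1051578; k=2: 42372 + 0 + 107·6·141 = 132894.
Minimum: 132894 at k=2.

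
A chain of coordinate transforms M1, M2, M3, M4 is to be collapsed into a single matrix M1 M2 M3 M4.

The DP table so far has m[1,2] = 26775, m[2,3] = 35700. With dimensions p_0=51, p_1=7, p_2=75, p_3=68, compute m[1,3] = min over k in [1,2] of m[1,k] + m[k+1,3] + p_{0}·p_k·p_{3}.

59976

m[1,3] = min over k∈[1,2] of m[1,k]+m[k+1,3]+p_{0}·p_k·p_{3}.
k=1: 0 + 35700 + 51·7·68 = 59976; k=2: 26775 + 0 + 51·75·68 = 286875.
Minimum: 59976 at k=1.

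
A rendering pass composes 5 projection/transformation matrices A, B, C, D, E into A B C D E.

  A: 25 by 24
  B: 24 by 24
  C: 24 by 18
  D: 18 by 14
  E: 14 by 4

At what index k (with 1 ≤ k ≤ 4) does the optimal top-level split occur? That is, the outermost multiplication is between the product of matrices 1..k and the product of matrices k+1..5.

1

Adjacent pairs: AB = 25·24·24 = 14400; BC = 24·24·18 = 10368; CD = 24·18·14 = 6048; DE = 18·14·4 = 1008.
Length 3: A..C: k=1: 0+10368+25·24·18=21168; k=2: 14400+0+25·24·18=25200 → min 21168 | B..D: k=2: 0+6048+24·24·14=14112; k=3: 10368+0+24·18·14=16416 → min 14112 | C..E: k=3: 0+1008+24·18·4=2736; k=4: 6048+0+24·14·4=7392 → min 2736.
Length 4: A..D: k=1: 0+14112+25·24·14=22512; k=2: 14400+6048+25·24·14=28848; k=3: 21168+0+25·18·14=27468 → min 22512 | B..E: k=2: 0+2736+24·24·4=5040; k=3: 10368+1008+24·18·4=13104; k=4: 14112+0+24·14·4=15456 → min 5040.
Top-level splits: k=1: (A..A)·(B..E) → 0+5040+25·24·4 = 7440; k=2: (A..B)·(C..E) → 14400+2736+25·24·4 = 19536; k=3: (A..C)·(D..E) → 21168+1008+25·18·4 = 23976; k=4: (A..D)·(E..E) → 22512+0+25·14·4 = 23912.
Best split is after A, i.e. k = 1.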